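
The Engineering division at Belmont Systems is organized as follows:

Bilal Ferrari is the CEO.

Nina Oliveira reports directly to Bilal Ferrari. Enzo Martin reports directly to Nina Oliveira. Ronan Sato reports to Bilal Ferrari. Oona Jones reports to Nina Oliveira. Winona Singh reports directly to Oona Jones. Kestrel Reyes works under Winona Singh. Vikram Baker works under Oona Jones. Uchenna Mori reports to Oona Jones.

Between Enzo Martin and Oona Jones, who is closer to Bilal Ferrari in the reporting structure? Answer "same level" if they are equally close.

same level

Both Enzo Martin and Oona Jones are 2 levels below Bilal Ferrari.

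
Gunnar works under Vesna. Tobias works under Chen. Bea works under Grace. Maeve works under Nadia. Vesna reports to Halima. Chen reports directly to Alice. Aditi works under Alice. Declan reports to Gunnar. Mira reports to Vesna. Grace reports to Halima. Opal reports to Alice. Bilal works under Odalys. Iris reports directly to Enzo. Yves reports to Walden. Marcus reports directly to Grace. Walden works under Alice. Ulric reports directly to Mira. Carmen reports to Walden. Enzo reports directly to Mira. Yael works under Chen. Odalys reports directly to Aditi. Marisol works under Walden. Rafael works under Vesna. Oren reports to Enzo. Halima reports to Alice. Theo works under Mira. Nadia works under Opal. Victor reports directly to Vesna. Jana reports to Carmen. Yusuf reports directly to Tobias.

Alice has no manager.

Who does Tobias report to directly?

Tobias reports directly to Chen.

Chen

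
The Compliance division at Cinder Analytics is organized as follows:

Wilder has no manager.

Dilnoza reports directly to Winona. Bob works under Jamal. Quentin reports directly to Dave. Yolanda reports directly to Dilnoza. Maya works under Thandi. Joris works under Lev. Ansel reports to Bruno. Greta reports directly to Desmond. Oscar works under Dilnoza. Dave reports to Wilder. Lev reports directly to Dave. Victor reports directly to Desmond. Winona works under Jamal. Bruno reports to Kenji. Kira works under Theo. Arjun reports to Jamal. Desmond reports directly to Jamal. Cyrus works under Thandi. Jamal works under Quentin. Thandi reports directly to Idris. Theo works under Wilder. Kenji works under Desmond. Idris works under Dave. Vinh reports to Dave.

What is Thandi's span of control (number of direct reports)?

Thandi directly manages Maya, Cyrus. That is 2 direct reports.

2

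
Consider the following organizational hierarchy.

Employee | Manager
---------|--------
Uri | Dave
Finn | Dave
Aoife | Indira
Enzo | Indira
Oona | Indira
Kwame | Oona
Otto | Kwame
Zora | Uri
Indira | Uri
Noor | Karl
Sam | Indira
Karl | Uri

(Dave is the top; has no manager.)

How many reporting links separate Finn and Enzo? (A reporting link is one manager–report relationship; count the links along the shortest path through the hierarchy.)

4

Finn is 1 level below Dave, and Enzo is 3 levels below Dave (their lowest common manager). The shortest path runs up from Finn to Dave and back down to Enzo: 1 + 3 = 4 links.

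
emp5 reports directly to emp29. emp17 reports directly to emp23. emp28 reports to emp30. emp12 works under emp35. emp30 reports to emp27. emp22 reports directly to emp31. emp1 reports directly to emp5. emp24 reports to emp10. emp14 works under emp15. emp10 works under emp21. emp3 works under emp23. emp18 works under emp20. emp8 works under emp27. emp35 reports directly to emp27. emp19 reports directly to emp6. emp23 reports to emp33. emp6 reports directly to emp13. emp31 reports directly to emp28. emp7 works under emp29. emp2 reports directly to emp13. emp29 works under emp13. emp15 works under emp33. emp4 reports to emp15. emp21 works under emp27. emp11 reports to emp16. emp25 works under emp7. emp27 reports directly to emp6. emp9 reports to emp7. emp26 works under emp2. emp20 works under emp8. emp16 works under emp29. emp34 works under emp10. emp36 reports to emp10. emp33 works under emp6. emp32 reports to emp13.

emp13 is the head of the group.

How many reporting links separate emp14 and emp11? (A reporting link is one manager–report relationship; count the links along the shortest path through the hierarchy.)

7

emp14 is 4 levels below emp13, and emp11 is 3 levels below emp13 (their lowest common manager). The shortest path runs up from emp14 to emp13 and back down to emp11: 4 + 3 = 7 links.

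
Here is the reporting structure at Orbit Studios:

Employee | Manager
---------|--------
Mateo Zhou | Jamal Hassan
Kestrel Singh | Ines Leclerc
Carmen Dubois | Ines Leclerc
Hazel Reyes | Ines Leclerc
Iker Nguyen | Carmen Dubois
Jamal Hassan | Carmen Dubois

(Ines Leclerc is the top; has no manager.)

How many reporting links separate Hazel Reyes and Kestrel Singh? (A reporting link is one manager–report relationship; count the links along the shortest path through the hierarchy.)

2

Hazel Reyes is 1 level below Ines Leclerc, and Kestrel Singh is 1 level below Ines Leclerc (their lowest common manager). The shortest path runs up from Hazel Reyes to Ines Leclerc and back down to Kestrel Singh: 1 + 1 = 2 links.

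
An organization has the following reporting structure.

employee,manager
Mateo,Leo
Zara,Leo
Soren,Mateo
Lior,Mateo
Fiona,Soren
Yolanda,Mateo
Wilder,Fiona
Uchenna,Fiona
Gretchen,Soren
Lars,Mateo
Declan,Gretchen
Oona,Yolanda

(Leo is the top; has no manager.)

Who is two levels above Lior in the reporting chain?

Leo

Lior reports to Mateo, and Mateo reports to Leo. So Lior's skip-level manager is Leo.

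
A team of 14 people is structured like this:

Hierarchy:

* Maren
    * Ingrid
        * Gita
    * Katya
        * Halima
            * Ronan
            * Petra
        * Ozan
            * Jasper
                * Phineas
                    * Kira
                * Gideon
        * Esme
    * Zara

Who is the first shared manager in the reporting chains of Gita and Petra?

Gita's chain of managers is Ingrid, Maren. Petra's chain of managers is Halima, Katya, Maren. The first manager that appears in both chains is Maren.

Maren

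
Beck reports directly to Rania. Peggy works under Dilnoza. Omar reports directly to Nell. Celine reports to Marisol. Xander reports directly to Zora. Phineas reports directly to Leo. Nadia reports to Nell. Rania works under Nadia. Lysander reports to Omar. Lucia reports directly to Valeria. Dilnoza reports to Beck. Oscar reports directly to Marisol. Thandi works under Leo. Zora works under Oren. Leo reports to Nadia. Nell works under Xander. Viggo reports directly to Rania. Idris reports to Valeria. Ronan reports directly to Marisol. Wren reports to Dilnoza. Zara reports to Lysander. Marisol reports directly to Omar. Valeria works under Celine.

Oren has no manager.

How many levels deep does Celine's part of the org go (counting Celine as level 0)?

2

The longest chain under Celine runs Celine → Valeria → Lucia, which is 2 levels below Celine.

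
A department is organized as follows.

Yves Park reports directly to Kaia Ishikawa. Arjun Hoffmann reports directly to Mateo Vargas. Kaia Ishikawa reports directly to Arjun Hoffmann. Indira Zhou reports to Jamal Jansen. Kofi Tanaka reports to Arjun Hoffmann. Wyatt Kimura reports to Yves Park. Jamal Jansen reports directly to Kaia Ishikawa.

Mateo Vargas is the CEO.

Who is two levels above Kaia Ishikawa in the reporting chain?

Kaia Ishikawa reports to Arjun Hoffmann, and Arjun Hoffmann reports to Mateo Vargas. So Kaia Ishikawa's skip-level manager is Mateo Vargas.

Mateo Vargas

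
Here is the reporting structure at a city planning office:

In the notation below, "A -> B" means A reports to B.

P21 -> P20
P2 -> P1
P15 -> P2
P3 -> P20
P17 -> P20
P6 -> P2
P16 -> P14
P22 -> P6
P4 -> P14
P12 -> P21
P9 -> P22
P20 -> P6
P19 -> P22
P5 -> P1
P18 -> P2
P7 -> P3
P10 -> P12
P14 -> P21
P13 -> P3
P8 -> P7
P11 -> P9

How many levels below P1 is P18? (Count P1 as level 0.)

2

Chain from P18 up to P1: P18 → P2 → P1. That is 2 steps up, so P18 is 2 levels below P1.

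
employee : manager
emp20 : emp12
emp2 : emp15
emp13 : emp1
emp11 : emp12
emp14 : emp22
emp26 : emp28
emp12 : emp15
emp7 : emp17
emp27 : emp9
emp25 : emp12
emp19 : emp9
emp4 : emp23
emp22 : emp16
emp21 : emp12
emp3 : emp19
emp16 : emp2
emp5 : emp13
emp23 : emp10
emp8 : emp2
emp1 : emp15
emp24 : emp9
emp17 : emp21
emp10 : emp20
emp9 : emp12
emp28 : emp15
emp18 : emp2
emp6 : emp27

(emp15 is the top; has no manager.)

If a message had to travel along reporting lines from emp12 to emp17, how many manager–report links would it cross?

emp17 is in emp12's organization: the chain from emp17 up to emp12 is emp17 → emp21 → emp12, which is 2 links.

2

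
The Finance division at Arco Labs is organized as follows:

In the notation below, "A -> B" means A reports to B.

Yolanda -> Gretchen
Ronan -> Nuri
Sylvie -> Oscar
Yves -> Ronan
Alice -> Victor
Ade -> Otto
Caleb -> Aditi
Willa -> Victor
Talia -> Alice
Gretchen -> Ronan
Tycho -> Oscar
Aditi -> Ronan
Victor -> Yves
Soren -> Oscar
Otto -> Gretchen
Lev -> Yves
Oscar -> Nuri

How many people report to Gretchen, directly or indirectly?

Gretchen directly manages Otto, Yolanda. Under Otto: Ade (1). Yolanda has no reports. So Gretchen's organization is 2 direct reports plus everyone under them: 2 + 1 = 3.

3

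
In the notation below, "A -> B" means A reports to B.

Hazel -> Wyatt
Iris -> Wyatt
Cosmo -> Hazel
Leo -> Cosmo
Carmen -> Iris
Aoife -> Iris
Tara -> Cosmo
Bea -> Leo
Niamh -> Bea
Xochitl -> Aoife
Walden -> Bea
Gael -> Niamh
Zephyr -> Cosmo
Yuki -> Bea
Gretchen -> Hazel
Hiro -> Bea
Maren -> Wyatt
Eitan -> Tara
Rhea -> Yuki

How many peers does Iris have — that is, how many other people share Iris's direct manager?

Iris reports to Wyatt. Wyatt's other direct reports are Hazel, Maren — 2 peers.

2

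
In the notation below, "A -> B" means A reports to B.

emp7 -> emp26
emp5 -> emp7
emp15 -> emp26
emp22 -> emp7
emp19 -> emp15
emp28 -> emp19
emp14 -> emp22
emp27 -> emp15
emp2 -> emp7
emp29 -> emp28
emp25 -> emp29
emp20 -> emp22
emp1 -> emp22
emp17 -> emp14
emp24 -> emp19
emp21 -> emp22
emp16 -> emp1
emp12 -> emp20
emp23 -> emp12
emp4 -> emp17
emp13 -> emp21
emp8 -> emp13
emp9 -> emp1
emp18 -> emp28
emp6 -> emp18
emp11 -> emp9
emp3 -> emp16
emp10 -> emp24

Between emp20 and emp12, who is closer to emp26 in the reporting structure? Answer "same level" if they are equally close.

emp20

emp20 is 3 levels below emp26; emp12 is 4. emp20 is higher.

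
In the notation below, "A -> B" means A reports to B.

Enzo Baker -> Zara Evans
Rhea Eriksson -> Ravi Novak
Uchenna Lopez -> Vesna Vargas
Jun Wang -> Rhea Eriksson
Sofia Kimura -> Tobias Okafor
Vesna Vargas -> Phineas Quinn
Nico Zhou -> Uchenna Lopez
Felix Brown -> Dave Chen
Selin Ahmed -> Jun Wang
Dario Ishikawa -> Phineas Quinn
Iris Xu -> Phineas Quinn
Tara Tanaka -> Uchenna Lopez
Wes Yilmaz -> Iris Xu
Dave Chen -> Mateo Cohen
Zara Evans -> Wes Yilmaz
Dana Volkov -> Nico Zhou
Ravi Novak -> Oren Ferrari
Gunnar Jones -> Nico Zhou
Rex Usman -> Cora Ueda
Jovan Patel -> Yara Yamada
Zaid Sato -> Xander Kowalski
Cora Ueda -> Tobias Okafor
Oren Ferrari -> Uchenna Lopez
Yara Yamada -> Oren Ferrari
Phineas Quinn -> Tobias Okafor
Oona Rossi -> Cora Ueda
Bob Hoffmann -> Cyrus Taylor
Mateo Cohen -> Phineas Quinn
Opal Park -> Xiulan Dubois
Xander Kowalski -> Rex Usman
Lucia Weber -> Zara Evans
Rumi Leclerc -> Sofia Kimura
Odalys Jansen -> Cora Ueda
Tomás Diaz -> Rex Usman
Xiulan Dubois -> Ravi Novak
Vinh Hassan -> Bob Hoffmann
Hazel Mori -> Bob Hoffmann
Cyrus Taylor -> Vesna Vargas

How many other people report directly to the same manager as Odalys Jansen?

2

Odalys Jansen reports to Cora Ueda. Cora Ueda's other direct reports are Rex Usman, Oona Rossi — 2 peers.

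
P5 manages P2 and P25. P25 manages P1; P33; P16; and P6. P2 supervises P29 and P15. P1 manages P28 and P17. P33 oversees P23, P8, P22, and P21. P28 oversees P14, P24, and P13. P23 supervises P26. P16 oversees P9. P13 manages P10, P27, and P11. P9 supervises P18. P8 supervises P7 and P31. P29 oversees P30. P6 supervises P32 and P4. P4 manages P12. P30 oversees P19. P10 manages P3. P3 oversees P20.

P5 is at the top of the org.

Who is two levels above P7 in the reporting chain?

P33

P7 reports to P8, and P8 reports to P33. So P7's skip-level manager is P33.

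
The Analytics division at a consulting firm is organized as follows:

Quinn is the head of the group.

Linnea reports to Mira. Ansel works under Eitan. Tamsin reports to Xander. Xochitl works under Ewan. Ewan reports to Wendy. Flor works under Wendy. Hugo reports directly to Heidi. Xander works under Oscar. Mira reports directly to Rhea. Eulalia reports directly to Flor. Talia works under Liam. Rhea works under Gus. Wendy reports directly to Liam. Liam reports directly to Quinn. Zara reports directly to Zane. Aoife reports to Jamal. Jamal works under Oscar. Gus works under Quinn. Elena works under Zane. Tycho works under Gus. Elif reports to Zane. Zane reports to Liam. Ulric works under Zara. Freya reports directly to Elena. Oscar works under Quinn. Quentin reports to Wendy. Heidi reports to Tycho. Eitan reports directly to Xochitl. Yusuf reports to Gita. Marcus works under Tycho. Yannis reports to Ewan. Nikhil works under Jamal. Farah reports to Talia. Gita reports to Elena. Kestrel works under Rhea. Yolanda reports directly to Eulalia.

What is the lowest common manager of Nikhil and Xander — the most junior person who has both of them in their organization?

Oscar

Nikhil's chain of managers is Jamal, Oscar, Quinn. Xander's chain of managers is Oscar, Quinn. The first manager that appears in both chains is Oscar.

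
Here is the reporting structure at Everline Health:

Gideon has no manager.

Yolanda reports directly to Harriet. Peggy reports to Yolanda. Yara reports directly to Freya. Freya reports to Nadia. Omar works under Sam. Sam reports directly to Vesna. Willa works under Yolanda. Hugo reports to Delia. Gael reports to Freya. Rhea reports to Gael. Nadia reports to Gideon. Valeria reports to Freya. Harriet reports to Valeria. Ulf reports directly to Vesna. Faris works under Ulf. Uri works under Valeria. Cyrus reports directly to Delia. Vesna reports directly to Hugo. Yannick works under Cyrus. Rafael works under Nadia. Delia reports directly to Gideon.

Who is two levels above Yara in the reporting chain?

Yara reports to Freya, and Freya reports to Nadia. So Yara's skip-level manager is Nadia.

Nadia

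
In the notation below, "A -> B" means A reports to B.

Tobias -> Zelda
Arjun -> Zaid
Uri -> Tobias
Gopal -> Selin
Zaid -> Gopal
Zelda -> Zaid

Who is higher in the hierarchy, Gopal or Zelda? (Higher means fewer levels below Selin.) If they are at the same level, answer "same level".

Gopal is 1 level below Selin; Zelda is 3. Gopal is higher.

Gopal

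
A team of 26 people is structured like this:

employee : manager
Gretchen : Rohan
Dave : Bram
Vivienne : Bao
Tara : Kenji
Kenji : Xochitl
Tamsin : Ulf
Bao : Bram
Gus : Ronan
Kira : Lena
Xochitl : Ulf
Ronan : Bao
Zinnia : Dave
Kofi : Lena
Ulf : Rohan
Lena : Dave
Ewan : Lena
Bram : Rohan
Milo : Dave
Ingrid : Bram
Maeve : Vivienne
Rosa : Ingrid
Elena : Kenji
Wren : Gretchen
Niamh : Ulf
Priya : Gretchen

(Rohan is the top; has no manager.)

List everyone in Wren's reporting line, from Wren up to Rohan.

Wren reports to Gretchen. Gretchen reports to Rohan. Rohan is at the top.

Wren -> Gretchen -> Rohan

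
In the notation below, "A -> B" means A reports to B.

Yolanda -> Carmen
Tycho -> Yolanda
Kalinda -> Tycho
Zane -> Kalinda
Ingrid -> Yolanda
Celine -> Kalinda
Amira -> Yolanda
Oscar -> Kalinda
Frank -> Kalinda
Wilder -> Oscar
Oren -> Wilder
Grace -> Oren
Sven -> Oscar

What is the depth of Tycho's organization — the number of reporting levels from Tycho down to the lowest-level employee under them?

The longest chain under Tycho runs Tycho → Kalinda → Oscar → Wilder → Oren → Grace, which is 5 levels below Tycho.

5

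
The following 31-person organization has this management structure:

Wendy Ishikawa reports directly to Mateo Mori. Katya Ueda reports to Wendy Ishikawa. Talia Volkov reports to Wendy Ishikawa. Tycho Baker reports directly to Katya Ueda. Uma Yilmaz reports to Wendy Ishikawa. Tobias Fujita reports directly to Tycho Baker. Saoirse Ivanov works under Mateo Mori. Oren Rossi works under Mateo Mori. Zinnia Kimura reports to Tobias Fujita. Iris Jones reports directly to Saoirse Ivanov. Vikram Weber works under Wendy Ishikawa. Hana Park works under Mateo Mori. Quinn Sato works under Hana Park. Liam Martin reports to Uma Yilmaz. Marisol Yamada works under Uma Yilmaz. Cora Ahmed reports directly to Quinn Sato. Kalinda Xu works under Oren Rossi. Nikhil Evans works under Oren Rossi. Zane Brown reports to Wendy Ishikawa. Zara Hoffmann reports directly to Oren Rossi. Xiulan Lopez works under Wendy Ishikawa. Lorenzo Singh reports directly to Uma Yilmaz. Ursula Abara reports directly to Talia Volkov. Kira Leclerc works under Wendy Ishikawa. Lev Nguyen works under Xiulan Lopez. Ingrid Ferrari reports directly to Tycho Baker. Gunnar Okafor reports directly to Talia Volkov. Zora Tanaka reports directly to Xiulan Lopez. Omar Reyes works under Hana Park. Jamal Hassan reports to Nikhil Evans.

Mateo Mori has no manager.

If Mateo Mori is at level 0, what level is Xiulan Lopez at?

Chain from Xiulan Lopez up to Mateo Mori: Xiulan Lopez → Wendy Ishikawa → Mateo Mori. That is 2 steps up, so Xiulan Lopez is 2 levels below Mateo Mori.

2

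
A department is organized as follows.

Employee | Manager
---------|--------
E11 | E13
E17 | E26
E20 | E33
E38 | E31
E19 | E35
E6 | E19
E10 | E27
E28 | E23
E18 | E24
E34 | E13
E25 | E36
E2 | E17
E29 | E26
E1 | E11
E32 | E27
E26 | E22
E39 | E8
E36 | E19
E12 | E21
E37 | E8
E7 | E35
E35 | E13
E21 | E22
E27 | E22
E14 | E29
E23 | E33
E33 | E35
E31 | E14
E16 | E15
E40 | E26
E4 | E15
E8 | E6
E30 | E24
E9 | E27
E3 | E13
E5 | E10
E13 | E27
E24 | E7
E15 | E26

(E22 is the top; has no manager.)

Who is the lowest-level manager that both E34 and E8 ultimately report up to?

E34's chain of managers is E13, E27, E22. E8's chain of managers is E6, E19, E35, E13, E27, E22. The first manager that appears in both chains is E13.

E13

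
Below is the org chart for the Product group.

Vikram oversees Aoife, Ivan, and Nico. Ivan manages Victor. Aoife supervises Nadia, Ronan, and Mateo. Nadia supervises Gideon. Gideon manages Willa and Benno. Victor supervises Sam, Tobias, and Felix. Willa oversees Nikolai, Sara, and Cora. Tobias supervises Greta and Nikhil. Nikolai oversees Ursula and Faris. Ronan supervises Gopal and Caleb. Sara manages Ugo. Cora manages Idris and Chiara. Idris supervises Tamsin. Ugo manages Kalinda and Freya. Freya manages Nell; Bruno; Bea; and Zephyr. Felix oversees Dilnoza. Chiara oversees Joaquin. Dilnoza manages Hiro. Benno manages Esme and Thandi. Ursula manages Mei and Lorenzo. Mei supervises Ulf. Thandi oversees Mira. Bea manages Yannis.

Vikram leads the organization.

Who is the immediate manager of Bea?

Bea reports directly to Freya.

Freya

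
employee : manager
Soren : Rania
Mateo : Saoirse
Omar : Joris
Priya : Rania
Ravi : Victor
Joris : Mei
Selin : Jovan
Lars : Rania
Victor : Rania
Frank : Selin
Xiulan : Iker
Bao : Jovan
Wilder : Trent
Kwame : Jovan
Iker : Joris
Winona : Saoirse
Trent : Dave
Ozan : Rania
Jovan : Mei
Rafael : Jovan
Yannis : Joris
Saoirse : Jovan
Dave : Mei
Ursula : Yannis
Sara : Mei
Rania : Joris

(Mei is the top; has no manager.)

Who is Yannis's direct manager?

Joris

Yannis reports directly to Joris.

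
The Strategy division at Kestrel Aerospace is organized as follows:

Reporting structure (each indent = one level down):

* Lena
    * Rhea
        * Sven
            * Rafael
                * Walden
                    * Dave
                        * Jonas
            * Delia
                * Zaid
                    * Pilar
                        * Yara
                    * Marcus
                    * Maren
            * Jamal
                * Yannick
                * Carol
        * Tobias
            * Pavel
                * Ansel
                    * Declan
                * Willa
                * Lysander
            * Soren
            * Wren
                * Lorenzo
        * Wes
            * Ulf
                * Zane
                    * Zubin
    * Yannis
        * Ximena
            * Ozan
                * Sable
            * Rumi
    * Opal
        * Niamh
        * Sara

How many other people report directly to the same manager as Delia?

2

Delia reports to Sven. Sven's other direct reports are Rafael, Jamal — 2 peers.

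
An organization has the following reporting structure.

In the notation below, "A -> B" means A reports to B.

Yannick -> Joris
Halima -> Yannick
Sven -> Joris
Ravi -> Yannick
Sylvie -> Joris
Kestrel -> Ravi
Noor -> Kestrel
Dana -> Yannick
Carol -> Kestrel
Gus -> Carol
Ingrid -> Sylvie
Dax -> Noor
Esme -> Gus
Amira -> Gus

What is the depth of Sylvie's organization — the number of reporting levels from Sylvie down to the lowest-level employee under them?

1

The longest chain under Sylvie runs Sylvie → Ingrid, which is 1 level below Sylvie.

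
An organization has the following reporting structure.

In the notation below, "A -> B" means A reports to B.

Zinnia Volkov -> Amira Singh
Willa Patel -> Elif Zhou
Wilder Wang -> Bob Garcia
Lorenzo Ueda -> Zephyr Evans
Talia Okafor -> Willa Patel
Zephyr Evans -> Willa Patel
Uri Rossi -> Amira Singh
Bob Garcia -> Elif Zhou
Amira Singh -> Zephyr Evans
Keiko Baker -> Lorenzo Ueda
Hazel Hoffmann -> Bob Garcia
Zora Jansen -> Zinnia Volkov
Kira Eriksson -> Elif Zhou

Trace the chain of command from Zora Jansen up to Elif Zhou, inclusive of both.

Zora Jansen reports to Zinnia Volkov. Zinnia Volkov reports to Amira Singh. Amira Singh reports to Zephyr Evans. Zephyr Evans reports to Willa Patel. Willa Patel reports to Elif Zhou. Elif Zhou is at the top.

Zora Jansen -> Zinnia Volkov -> Amira Singh -> Zephyr Evans -> Willa Patel -> Elif Zhou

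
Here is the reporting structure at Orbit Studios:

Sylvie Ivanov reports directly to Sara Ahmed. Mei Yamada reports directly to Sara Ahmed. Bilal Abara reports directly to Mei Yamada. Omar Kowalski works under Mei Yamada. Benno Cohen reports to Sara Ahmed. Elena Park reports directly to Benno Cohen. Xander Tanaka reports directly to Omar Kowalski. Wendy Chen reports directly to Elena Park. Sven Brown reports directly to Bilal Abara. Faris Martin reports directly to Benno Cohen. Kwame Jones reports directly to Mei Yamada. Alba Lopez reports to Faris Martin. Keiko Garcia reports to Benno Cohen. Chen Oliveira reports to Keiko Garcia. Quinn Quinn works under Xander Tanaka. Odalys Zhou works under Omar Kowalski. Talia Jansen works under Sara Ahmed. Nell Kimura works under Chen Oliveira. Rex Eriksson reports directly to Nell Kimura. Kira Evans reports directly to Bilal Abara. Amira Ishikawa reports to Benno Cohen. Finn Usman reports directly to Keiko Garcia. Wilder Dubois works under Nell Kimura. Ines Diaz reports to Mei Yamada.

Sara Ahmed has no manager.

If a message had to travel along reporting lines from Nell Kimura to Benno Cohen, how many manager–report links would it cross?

Nell Kimura is in Benno Cohen's organization: the chain from Nell Kimura up to Benno Cohen is Nell Kimura → Chen Oliveira → Keiko Garcia → Benno Cohen, which is 3 links.

3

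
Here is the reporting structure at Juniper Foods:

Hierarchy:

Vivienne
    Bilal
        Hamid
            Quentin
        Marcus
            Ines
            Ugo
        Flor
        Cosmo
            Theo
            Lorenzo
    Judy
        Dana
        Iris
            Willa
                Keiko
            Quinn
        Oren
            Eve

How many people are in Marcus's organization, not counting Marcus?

Marcus directly manages Ines, Ugo. Ines has no reports. Ugo has no reports. So Marcus's organization is 2 direct reports plus everyone under them: 1 + 1 = 2.

2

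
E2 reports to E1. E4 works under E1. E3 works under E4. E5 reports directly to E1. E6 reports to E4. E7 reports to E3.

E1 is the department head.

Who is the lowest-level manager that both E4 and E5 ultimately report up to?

E4's chain of managers is E1. E5's chain of managers is E1. The first manager that appears in both chains is E1.

E1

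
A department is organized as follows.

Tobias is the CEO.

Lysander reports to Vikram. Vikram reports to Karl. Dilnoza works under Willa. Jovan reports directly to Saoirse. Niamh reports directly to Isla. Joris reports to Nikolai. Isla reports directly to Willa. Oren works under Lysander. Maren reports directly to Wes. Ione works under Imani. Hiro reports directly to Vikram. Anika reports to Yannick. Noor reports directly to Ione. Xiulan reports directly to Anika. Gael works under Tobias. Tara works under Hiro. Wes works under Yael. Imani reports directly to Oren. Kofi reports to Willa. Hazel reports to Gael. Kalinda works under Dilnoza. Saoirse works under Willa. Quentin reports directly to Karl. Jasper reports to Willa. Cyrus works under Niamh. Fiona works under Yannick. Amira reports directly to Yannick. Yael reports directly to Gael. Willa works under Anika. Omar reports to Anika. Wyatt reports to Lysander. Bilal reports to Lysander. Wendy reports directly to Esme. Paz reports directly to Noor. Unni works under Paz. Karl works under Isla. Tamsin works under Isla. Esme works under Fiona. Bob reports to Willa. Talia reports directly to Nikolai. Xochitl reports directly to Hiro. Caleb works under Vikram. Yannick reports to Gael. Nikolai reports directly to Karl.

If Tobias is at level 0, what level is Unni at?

14

Chain from Unni up to Tobias: Unni → Paz → Noor → Ione → Imani → Oren → Lysander → Vikram → Karl → Isla → Willa → Anika → Yannick → Gael → Tobias. That is 14 steps up, so Unni is 14 levels below Tobias.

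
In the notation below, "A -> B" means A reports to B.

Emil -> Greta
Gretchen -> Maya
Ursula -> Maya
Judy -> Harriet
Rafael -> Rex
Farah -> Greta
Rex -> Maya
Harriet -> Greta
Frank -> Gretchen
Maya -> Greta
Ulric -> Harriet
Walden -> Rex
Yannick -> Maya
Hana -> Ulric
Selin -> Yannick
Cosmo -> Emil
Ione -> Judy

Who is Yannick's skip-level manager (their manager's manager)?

Yannick reports to Maya, and Maya reports to Greta. So Yannick's skip-level manager is Greta.

Greta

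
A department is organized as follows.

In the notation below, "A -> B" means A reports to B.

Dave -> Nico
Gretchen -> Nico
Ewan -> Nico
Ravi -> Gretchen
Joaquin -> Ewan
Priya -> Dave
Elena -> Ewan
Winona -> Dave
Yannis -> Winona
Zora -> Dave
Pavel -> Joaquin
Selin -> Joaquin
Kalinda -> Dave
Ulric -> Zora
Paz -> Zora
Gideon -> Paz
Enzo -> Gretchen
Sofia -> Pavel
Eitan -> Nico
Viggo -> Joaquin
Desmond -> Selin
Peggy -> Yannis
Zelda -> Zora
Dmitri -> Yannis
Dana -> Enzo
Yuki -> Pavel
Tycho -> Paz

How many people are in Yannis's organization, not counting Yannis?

2

Yannis directly manages Peggy, Dmitri. Peggy has no reports. Dmitri has no reports. So Yannis's organization is 2 direct reports plus everyone under them: 1 + 1 = 2.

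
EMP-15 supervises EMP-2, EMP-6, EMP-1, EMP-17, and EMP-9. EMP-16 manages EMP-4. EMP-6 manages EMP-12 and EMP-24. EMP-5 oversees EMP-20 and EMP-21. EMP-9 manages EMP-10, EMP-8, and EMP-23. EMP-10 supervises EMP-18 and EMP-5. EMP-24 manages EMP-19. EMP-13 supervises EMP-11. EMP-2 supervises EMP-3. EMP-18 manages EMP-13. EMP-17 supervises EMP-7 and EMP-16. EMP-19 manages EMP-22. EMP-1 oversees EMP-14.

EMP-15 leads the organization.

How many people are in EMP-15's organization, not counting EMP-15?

EMP-15 directly manages EMP-17, EMP-6, EMP-9, EMP-1, EMP-2. Under EMP-17: EMP-7, EMP-16, EMP-4 (3). Under EMP-6: EMP-24, EMP-19, EMP-22, EMP-12 (4). Under EMP-9: EMP-23, EMP-8, EMP-10, EMP-5, EMP-21, EMP-20, EMP-18, EMP-13, EMP-11 (9). Under EMP-1: EMP-14 (1). Under EMP-2: EMP-3 (1). So EMP-15's organization is 5 direct reports plus everyone under them: 4 + 5 + 10 + 2 + 2 = 23.

23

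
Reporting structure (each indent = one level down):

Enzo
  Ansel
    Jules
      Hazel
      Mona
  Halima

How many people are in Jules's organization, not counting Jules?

Jules directly manages Hazel, Mona. Hazel has no reports. Mona has no reports. So Jules's organization is 2 direct reports plus everyone under them: 1 + 1 = 2.

2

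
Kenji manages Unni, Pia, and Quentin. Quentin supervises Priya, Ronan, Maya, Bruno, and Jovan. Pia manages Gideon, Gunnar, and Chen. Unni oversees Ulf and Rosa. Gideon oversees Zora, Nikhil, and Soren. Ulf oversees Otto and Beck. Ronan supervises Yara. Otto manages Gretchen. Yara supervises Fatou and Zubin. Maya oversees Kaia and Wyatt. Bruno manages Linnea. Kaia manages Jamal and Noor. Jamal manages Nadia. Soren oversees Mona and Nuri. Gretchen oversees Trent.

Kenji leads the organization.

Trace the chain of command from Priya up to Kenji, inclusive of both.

Priya -> Quentin -> Kenji

Priya reports to Quentin. Quentin reports to Kenji. Kenji is at the top.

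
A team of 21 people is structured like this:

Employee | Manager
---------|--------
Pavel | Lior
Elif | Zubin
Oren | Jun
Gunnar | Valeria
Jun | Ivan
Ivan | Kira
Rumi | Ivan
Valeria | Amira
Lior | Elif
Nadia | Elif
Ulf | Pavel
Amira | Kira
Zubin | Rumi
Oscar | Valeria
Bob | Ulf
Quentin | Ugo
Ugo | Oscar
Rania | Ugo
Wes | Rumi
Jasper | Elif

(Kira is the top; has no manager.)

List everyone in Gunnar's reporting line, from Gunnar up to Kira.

Gunnar -> Valeria -> Amira -> Kira

Gunnar reports to Valeria. Valeria reports to Amira. Amira reports to Kira. Kira is at the top.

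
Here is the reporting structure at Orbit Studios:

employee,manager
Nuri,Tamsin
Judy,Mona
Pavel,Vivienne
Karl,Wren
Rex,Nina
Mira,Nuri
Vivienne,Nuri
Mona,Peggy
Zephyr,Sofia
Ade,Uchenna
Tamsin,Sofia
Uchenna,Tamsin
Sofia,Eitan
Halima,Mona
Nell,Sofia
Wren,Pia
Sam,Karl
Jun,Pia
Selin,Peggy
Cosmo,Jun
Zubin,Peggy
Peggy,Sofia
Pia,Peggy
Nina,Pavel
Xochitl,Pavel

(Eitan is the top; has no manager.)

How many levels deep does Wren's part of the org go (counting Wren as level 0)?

2

The longest chain under Wren runs Wren → Karl → Sam, which is 2 levels below Wren.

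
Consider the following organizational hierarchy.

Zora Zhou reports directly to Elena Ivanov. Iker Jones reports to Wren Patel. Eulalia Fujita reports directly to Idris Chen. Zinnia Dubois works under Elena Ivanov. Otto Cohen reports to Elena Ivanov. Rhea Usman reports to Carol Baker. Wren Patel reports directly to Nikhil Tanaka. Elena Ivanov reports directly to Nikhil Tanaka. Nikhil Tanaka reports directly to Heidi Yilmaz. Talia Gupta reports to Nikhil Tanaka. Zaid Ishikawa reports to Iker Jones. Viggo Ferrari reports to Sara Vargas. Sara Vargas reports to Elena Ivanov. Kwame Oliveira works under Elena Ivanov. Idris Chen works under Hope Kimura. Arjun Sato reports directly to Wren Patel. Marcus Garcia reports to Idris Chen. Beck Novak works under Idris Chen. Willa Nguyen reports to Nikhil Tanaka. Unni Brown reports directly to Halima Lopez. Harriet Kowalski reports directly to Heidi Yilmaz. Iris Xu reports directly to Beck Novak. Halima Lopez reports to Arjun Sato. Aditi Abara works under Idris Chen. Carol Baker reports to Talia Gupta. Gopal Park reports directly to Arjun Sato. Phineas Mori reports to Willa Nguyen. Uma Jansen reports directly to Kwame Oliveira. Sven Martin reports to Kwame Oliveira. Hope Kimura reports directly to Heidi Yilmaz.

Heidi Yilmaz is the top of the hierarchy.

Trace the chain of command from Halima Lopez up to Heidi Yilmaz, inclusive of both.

Halima Lopez -> Arjun Sato -> Wren Patel -> Nikhil Tanaka -> Heidi Yilmaz

Halima Lopez reports to Arjun Sato. Arjun Sato reports to Wren Patel. Wren Patel reports to Nikhil Tanaka. Nikhil Tanaka reports to Heidi Yilmaz. Heidi Yilmaz is at the top.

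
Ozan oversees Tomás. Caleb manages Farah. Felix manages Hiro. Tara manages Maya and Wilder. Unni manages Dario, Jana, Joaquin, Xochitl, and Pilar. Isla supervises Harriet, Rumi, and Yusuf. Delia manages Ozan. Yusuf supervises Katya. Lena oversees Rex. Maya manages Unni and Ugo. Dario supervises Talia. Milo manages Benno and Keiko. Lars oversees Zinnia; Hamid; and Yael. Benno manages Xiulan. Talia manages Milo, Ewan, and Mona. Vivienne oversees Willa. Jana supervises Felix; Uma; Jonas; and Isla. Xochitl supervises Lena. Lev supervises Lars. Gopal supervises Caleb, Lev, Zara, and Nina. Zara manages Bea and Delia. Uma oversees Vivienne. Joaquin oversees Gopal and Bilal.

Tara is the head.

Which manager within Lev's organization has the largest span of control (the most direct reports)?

Direct-report counts within Lev's organization: Lev has 1; Lars has 3. The largest is 3, held by Lars.

Lars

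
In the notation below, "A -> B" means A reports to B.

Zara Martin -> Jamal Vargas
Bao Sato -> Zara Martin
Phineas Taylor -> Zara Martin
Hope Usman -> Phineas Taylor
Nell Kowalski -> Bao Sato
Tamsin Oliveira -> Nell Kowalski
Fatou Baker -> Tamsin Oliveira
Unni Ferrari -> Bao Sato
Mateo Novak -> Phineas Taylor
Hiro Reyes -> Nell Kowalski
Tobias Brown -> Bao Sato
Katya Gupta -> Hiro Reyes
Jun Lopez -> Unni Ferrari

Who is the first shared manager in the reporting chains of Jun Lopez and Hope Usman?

Jun Lopez's chain of managers is Unni Ferrari, Bao Sato, Zara Martin, Jamal Vargas. Hope Usman's chain of managers is Phineas Taylor, Zara Martin, Jamal Vargas. The first manager that appears in both chains is Zara Martin.

Zara Martin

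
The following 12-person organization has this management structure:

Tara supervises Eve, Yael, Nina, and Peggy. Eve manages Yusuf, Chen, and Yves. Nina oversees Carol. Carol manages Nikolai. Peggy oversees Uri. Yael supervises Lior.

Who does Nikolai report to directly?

Carol

Nikolai reports directly to Carol.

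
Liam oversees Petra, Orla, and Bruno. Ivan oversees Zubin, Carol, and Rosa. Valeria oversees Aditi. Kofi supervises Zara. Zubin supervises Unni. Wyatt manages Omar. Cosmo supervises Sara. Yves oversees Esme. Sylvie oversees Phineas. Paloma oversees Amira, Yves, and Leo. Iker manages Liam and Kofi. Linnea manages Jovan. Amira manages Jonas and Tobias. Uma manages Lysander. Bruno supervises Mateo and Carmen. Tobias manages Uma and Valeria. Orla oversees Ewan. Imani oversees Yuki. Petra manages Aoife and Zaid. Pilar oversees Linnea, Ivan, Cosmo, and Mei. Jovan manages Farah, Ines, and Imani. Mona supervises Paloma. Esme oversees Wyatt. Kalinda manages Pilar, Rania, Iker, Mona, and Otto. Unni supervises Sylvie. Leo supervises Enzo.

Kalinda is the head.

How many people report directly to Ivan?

3

Ivan directly manages Zubin, Carol, Rosa. That is 3 direct reports.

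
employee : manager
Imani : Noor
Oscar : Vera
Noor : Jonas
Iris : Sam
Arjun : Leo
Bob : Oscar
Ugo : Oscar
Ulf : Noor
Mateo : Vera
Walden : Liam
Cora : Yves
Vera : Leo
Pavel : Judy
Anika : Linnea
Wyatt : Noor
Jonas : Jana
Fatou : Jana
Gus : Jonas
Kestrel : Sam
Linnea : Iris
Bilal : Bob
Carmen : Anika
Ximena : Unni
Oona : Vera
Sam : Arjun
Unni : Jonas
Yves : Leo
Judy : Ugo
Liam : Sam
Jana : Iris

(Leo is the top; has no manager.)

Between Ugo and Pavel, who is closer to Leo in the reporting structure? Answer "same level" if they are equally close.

Ugo is 3 levels below Leo; Pavel is 5. Ugo is higher.

Ugo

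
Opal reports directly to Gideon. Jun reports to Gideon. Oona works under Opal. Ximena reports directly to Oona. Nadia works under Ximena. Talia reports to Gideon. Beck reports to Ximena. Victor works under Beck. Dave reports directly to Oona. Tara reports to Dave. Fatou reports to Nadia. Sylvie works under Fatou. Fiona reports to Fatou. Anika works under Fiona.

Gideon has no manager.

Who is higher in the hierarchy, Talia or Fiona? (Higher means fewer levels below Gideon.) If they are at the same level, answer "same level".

Talia is 1 level below Gideon; Fiona is 6. Talia is higher.

Talia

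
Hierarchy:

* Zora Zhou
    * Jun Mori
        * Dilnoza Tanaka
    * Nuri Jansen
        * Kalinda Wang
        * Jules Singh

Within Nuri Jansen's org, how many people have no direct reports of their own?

The people in Nuri Jansen's organization with no one reporting to them are Jules Singh, Kalinda Wang. That is 2.

2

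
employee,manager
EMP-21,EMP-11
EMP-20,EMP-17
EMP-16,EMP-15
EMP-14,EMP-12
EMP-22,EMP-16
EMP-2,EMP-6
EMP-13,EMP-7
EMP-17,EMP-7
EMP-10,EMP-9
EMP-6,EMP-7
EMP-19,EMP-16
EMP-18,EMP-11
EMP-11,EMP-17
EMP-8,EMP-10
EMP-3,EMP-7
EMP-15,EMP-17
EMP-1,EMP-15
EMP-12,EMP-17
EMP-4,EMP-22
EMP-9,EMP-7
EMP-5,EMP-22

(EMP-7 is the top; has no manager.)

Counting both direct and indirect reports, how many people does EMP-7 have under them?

EMP-7 directly manages EMP-17, EMP-13, EMP-9, EMP-3, EMP-6. Under EMP-17: EMP-20, EMP-11, EMP-21, EMP-18, EMP-15, EMP-1, EMP-16, EMP-19, EMP-22, EMP-5, EMP-4, EMP-12, EMP-14 (13). EMP-13 has no reports. Under EMP-9: EMP-10, EMP-8 (2). EMP-3 has no reports. Under EMP-6: EMP-2 (1). So EMP-7's organization is 5 direct reports plus everyone under them: 14 + 1 + 3 + 1 + 2 = 21.

21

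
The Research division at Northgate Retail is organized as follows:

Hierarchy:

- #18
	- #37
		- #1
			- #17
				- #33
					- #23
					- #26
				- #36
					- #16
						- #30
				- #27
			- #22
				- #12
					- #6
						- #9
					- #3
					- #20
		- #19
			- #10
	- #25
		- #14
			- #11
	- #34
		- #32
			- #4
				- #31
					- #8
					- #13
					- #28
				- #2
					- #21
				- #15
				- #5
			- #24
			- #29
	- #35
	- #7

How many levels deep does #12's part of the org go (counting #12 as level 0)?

The longest chain under #12 runs #12 → #6 → #9, which is 2 levels below #12.

2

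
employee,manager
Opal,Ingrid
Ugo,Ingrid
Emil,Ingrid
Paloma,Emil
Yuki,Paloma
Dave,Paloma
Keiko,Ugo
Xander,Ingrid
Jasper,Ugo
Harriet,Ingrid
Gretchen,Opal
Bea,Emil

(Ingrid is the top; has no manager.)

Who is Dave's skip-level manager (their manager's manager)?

Dave reports to Paloma, and Paloma reports to Emil. So Dave's skip-level manager is Emil.

Emil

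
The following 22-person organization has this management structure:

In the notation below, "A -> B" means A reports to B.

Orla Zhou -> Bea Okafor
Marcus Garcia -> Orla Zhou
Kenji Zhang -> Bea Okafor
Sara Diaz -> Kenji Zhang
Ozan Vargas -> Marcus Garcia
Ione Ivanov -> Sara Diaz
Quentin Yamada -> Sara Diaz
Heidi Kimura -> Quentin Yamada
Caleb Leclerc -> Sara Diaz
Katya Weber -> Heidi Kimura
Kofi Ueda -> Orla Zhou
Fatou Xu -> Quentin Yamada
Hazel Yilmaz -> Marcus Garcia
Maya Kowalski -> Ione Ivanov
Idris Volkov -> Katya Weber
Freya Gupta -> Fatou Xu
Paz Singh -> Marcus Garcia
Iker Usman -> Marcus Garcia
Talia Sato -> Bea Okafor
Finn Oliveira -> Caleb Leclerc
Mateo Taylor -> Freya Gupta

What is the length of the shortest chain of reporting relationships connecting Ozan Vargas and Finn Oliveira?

Ozan Vargas is 3 levels below Bea Okafor, and Finn Oliveira is 4 levels below Bea Okafor (their lowest common manager). The shortest path runs up from Ozan Vargas to Bea Okafor and back down to Finn Oliveira: 3 + 4 = 7 links.

7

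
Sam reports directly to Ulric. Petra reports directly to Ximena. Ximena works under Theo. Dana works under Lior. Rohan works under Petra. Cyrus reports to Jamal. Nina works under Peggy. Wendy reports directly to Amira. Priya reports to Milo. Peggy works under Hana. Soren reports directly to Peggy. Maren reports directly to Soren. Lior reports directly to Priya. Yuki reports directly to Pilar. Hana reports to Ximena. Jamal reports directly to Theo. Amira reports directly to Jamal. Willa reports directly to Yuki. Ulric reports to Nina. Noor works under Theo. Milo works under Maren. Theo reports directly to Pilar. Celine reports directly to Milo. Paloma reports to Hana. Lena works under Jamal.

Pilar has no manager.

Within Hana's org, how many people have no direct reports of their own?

4

The people in Hana's organization with no one reporting to them are Paloma, Celine, Dana, Sam. That is 4.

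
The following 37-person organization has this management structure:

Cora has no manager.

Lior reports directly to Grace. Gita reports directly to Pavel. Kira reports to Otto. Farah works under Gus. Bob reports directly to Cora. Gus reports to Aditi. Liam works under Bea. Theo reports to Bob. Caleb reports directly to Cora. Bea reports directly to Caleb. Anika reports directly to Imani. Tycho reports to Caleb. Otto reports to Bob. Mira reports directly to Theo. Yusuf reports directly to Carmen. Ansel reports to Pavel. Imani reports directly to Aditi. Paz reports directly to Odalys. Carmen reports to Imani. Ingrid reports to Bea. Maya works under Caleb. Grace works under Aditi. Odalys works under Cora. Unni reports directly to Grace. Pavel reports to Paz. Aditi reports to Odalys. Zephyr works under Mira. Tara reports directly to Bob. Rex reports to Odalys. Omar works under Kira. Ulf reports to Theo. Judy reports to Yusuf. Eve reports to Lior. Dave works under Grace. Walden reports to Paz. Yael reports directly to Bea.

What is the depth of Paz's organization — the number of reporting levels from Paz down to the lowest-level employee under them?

2

The longest chain under Paz runs Paz → Pavel → Gita, which is 2 levels below Paz.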